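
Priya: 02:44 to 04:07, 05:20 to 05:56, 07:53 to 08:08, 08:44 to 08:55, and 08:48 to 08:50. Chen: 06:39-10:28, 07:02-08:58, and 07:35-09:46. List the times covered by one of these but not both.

A, merged: 02:44–04:07, 05:20–05:56, 07:53–08:08, 08:44–08:55.
B, merged: 06:39–10:28.
Only in the first: 02:44–04:07, 05:20–05:56.
Only in the second: 06:39–07:53, 08:08–08:44, 08:55–10:28.
Together these are the periods covered by exactly one.

02:44–04:07, 05:20–05:56, 06:39–07:53, 08:08–08:44, 08:55–10:28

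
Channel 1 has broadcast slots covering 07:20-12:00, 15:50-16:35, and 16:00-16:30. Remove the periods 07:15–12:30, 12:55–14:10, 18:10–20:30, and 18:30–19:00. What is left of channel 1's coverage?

Merge the first list: 07:20–12:00, 15:50–16:35.
Merge the second list: 07:15–12:30, 12:55–14:10, 18:10–20:30.
07:20–12:00 lies entirely inside B → drops out.
15:50–16:35 is untouched.

15:50–16:35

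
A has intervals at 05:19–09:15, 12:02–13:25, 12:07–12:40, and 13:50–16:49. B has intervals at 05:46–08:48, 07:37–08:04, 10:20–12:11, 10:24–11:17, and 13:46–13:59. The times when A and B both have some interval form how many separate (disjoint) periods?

First set merges to 05:19–09:15, 12:02–13:25, 13:50–16:49.
Second set merges to 05:46–08:48, 10:20–12:11, 13:46–13:59.
A ∩ B = 05:46–08:48, 12:02–12:11, 13:50–13:59.
That is 3 disjoint pieces.

3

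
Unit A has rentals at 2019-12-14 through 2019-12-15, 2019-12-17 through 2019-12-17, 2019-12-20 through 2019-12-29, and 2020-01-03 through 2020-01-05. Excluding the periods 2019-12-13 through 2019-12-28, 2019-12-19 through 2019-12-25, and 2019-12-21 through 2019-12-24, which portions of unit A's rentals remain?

2019-12-29 through 2019-12-29, 2020-01-03 through 2020-01-05

Second set merges to 2019-12-13 through 2019-12-28.
2019-12-14 through 2019-12-15: entirely removed.
2019-12-17 through 2019-12-17: entirely removed.
2019-12-20 through 2019-12-29 \ B = 2019-12-29 through 2019-12-29.
2020-01-03 through 2020-01-05: nothing removed.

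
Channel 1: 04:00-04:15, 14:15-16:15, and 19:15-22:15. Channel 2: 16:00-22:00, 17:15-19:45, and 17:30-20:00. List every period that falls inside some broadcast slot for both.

16:00–16:15, 19:15–22:00

B, merged: 16:00–22:00.
04:00–04:15 meets no B interval.
14:15–16:15 ∩ B → 16:00–16:15.
19:15–22:15 ∩ B → 19:15–22:00.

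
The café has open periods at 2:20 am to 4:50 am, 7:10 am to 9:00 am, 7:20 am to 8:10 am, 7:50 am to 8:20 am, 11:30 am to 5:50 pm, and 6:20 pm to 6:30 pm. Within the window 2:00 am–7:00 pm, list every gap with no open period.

2:00 am–2:20 am, 4:50 am–7:10 am, 9:00 am–11:30 am, 5:50 pm–6:20 pm, 6:30 pm–7:00 pm

After merging, the occupied span is 2:20 am–4:50 am, 7:10 am–9:00 am, 11:30 am–5:50 pm, 6:20 pm–6:30 pm.
Complement within 2:00 am–7:00 pm: 2:00 am–2:20 am, 4:50 am–7:10 am, 9:00 am–11:30 am, 5:50 pm–6:20 pm, 6:30 pm–7:00 pm.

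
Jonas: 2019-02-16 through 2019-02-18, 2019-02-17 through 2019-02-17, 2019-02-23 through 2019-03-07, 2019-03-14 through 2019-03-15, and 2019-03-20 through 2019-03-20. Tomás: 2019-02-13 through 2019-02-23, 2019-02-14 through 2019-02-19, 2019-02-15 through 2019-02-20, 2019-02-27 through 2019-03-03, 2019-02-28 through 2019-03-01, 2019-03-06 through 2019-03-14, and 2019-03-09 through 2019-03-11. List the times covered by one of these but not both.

A, merged: 2019-02-16 through 2019-02-18, 2019-02-23 through 2019-03-07, 2019-03-14 through 2019-03-15, 2019-03-20 through 2019-03-20.
B, merged: 2019-02-13 through 2019-02-23, 2019-02-27 through 2019-03-03, 2019-03-06 through 2019-03-14.
Only in the first: 2019-02-24 through 2019-02-26, 2019-03-04 through 2019-03-05, 2019-03-15 through 2019-03-15, 2019-03-20 through 2019-03-20.
Only in the second: 2019-02-13 through 2019-02-15, 2019-02-19 through 2019-02-22, 2019-03-08 through 2019-03-13.
Together these are the periods covered by exactly one.

2019-02-13 through 2019-02-15, 2019-02-19 through 2019-02-22, 2019-02-24 through 2019-02-26, 2019-03-04 through 2019-03-05, 2019-03-08 through 2019-03-13, 2019-03-15 through 2019-03-15, 2019-03-20 through 2019-03-20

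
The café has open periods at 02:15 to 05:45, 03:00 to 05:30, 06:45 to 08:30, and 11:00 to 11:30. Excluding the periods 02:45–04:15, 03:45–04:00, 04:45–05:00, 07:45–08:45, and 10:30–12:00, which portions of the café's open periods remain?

02:15-02:45, 04:15-04:45, 05:00-05:45, 06:45-07:45

First set merges to 02:15-05:45, 06:45-08:30, 11:00-11:30.
Second set merges to 02:45-04:15, 04:45-05:00, 07:45-08:45, 10:30-12:00.
02:15-05:45 with B removed leaves 02:15-02:45, 04:15-04:45, 05:00-05:45.
06:45-08:30 with B removed leaves 06:45-07:45.
11:00-11:30 lies entirely inside B → drops out.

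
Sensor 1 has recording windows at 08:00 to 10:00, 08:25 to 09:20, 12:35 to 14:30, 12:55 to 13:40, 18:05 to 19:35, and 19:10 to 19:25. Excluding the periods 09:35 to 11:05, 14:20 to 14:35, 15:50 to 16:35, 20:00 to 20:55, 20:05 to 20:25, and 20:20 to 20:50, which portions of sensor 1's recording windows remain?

08:00-09:35, 12:35-14:20, 18:05-19:35

A, merged: 08:00-10:00, 12:35-14:30, 18:05-19:35.
B, merged: 09:35-11:05, 14:20-14:35, 15:50-16:35, 20:00-20:55.
08:00-10:00 with B removed leaves 08:00-09:35.
12:35-14:30 with B removed leaves 12:35-14:20.
18:05-19:35 is untouched.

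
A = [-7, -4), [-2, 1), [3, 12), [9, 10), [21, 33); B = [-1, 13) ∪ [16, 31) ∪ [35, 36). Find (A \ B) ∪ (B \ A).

[-7, -4) ∪ [-2, -1) ∪ [1, 3) ∪ [12, 13) ∪ [16, 21) ∪ [31, 33) ∪ [35, 36)

First set merges to [-7, -4), [-2, 1), [3, 12), [21, 33).
A \ B = [-7, -4), [-2, -1), [31, 33).
B \ A = [1, 3), [12, 13), [16, 21), [35, 36).
Union of the two gives the symmetric difference.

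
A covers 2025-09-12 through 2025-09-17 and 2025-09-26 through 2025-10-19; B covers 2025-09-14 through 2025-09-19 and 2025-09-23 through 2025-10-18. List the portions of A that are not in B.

2025-09-12 through 2025-09-17 with B removed leaves 2025-09-12 through 2025-09-13.
2025-09-26 through 2025-10-19 with B removed leaves 2025-10-19 through 2025-10-19.

2025-09-12 through 2025-09-13, 2025-10-19 through 2025-10-19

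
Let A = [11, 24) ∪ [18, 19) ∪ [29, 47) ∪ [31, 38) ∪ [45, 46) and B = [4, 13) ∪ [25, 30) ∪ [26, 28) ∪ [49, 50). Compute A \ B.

[13, 24) ∪ [30, 47)

A, merged: [11, 24), [29, 47).
B, merged: [4, 13), [25, 30), [49, 50).
[11, 24) \ B = [13, 24).
[29, 47) \ B = [30, 47).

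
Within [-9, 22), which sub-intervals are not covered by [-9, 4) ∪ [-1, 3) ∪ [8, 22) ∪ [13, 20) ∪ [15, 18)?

After merging, the occupied span is [-9, 4), [8, 22).
Complement within [-9, 22): [4, 8).

[4, 8)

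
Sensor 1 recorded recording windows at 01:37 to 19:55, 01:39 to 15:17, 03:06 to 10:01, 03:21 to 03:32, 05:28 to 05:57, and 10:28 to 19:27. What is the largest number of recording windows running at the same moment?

Sweep endpoints in order; track running count of active intervals.
Peak of 4 reached at 03:21.

4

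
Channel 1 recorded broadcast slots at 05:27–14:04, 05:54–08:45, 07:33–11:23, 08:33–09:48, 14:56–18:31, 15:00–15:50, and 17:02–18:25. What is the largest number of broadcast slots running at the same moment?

4

Walk the sorted start/end points keeping a running depth.
The depth first hits 4 at 08:33.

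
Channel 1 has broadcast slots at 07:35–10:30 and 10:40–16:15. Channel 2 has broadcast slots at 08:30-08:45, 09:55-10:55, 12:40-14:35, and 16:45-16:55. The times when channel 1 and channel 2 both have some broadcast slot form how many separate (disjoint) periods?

A ∩ B = 08:30-08:45, 09:55-10:30, 10:40-10:55, 12:40-14:35.
That is 4 disjoint pieces.

4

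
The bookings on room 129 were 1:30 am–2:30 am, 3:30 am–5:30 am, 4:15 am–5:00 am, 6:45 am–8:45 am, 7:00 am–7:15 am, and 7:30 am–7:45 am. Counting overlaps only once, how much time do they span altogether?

5 h

Merged: 1:30 am–2:30 am, 3:30 am–5:30 am, 6:45 am–8:45 am.
Lengths: 1 h + 2 h + 2 h = 5 h.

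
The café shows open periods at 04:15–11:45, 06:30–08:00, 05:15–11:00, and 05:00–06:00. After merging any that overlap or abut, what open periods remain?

04:15–11:45

Sort by start: 04:15–11:45, 05:00–06:00, 05:15–11:00, 06:30–08:00.
05:00–06:00 overlaps/touches 04:15–11:45 → extend to 04:15–11:45.
05:15–11:00 overlaps/touches 04:15–11:45 → extend to 04:15–11:45.
06:30–08:00 overlaps/touches 04:15–11:45 → extend to 04:15–11:45.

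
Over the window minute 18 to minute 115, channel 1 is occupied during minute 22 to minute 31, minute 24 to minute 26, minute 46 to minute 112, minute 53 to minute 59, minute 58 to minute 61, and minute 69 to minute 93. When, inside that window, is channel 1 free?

minute 18 to minute 22, minute 31 to minute 46, minute 112 to minute 115

After merging, the occupied span is minute 22 to minute 31, minute 46 to minute 112.
Gaps within minute 18 to minute 115: minute 18 to minute 22, minute 31 to minute 46, minute 112 to minute 115.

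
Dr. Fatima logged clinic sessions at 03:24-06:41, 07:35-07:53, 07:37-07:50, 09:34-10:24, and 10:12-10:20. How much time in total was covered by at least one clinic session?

4 h 25 min

Merged: 03:24–06:41, 07:35–07:53, 09:34–10:24.
Lengths: 3 h 17 min + 18 min + 50 min = 4 h 25 min.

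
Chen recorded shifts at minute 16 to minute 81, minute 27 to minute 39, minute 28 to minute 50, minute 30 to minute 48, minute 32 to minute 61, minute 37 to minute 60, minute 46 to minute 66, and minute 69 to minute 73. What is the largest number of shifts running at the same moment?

At minute 37, 6 of the intervals are simultaneously active.
No point has more.

6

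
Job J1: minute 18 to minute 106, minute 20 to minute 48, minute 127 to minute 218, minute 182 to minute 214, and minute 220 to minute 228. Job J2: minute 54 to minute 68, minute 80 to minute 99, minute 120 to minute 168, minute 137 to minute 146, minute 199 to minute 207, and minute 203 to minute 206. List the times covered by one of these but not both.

minute 18 to minute 54, minute 68 to minute 80, minute 99 to minute 106, minute 120 to minute 127, minute 168 to minute 199, minute 207 to minute 218, minute 220 to minute 228

A, merged: minute 18 to minute 106, minute 127 to minute 218, minute 220 to minute 228.
B, merged: minute 54 to minute 68, minute 80 to minute 99, minute 120 to minute 168, minute 199 to minute 207.
A but not B: minute 18 to minute 54, minute 68 to minute 80, minute 99 to minute 106, minute 168 to minute 199, minute 207 to minute 218, minute 220 to minute 228.
B but not A: minute 120 to minute 127.
Combining gives A △ B.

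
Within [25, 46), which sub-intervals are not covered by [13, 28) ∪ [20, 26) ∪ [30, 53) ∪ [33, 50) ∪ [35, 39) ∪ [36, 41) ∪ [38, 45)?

Covered (merged): [13, 28), [30, 53).
Uncovered inside [25, 46): [28, 30).

[28, 30)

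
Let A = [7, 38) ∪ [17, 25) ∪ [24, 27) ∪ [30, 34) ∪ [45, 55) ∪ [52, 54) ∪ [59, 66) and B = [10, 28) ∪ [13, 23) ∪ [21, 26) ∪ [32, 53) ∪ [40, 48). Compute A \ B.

First set merges to [7, 38), [45, 55), [59, 66).
Second set merges to [10, 28), [32, 53).
[7, 38) with B removed leaves [7, 10), [28, 32).
[45, 55) with B removed leaves [53, 55).
[59, 66) is untouched.

[7, 10) ∪ [28, 32) ∪ [53, 55) ∪ [59, 66)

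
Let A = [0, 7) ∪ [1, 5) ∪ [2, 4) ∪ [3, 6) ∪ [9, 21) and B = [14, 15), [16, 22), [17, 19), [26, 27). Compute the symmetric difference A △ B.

[0, 7) ∪ [9, 14) ∪ [15, 16) ∪ [21, 22) ∪ [26, 27)

A, merged: [0, 7), [9, 21).
B, merged: [14, 15), [16, 22), [26, 27).
A \ B = [0, 7), [9, 14), [15, 16).
B \ A = [21, 22), [26, 27).
Union of the two gives the symmetric difference.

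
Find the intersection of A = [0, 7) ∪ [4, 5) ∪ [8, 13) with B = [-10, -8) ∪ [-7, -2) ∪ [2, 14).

[2, 7) ∪ [8, 13)

First set merges to [0, 7), [8, 13).
[0, 7) meets the second set on [2, 7).
[8, 13) meets the second set on [8, 13).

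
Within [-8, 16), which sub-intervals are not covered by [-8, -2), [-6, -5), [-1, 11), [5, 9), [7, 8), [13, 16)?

[-2, -1) ∪ [11, 13)

After merging, the occupied span is [-8, -2), [-1, 11), [13, 16).
Gaps within [-8, 16): [-2, -1), [11, 13).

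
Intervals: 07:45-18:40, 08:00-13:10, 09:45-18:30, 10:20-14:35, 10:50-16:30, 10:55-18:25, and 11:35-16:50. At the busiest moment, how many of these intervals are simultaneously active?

7

At 11:35, 7 of the intervals are simultaneously active.
No point has more.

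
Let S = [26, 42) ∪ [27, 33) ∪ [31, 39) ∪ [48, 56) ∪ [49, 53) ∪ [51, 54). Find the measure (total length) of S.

24

Merged: [26, 42), [48, 56).
Lengths: 16 + 8 = 24.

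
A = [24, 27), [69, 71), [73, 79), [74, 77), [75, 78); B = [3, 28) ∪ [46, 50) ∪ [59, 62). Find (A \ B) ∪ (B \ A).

Merge the first list: [24, 27), [69, 71), [73, 79).
A but not B: [69, 71), [73, 79).
B but not A: [3, 24), [27, 28), [46, 50), [59, 62).
Combining gives A △ B.

[3, 24) ∪ [27, 28) ∪ [46, 50) ∪ [59, 62) ∪ [69, 71) ∪ [73, 79)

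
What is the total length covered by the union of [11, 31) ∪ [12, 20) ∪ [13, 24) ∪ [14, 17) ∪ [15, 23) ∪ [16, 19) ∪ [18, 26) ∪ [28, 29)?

20

Merged: [11, 31).
Length: 20.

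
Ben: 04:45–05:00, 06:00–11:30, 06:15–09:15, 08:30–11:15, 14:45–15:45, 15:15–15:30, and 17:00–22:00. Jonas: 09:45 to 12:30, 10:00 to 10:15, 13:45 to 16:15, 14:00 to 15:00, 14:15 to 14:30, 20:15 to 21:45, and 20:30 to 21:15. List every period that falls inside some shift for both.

Merge the first list: 04:45-05:00, 06:00-11:30, 14:45-15:45, 17:00-22:00.
Merge the second list: 09:45-12:30, 13:45-16:15, 20:15-21:45.
04:45-05:00 meets no B interval.
06:00-11:30 ∩ B → 09:45-11:30.
14:45-15:45 ∩ B → 14:45-15:45.
17:00-22:00 ∩ B → 20:15-21:45.

09:45-11:30, 14:45-15:45, 20:15-21:45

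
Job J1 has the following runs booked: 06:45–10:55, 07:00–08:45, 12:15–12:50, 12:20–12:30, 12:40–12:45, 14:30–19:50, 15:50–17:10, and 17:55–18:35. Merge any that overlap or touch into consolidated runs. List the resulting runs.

07:00-08:45 overlaps/touches 06:45-10:55 → extend to 06:45-10:55.
12:15-12:50 is disjoint → start new block.
12:20-12:30 overlaps/touches 12:15-12:50 → extend to 12:15-12:50.
12:40-12:45 overlaps/touches 12:15-12:50 → extend to 12:15-12:50.
14:30-19:50 is disjoint → start new block.
15:50-17:10 overlaps/touches 14:30-19:50 → extend to 14:30-19:50.
17:55-18:35 overlaps/touches 14:30-19:50 → extend to 14:30-19:50.

06:45-10:55, 12:15-12:50, 14:30-19:50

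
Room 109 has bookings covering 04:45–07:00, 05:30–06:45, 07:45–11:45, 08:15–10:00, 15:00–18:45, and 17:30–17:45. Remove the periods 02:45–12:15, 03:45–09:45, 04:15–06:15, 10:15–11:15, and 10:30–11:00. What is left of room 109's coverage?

15:00–18:45

Merge the first list: 04:45–07:00, 07:45–11:45, 15:00–18:45.
Merge the second list: 02:45–12:15.
04:45–07:00: entirely removed.
07:45–11:45: entirely removed.
15:00–18:45: nothing removed.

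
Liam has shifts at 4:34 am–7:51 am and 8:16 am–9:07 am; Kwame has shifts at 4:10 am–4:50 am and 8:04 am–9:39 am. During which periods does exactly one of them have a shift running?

4:10 am–4:34 am, 4:50 am–7:51 am, 8:04 am–8:16 am, 9:07 am–9:39 am

A \ B = 4:50 am–7:51 am.
B \ A = 4:10 am–4:34 am, 8:04 am–8:16 am, 9:07 am–9:39 am.
Union of the two gives the symmetric difference.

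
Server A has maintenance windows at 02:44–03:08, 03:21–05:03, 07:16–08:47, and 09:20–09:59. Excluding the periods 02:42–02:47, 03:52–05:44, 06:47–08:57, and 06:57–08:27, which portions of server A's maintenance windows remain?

02:47-03:08, 03:21-03:52, 09:20-09:59

B, merged: 02:42-02:47, 03:52-05:44, 06:47-08:57.
02:44-03:08 \ B = 02:47-03:08.
03:21-05:03 \ B = 03:21-03:52.
07:16-08:47: entirely removed.
09:20-09:59: nothing removed.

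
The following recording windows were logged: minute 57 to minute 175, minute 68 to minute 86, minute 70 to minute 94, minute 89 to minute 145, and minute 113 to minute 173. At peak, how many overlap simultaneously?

3

Walk the sorted start/end points keeping a running depth.
The depth first hits 3 at minute 70.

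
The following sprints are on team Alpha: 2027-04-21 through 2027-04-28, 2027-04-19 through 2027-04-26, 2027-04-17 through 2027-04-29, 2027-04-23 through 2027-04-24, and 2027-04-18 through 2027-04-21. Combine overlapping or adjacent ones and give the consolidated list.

Sort by start: 2027-04-17 through 2027-04-29, 2027-04-18 through 2027-04-21, 2027-04-19 through 2027-04-26, 2027-04-21 through 2027-04-28, 2027-04-23 through 2027-04-24.
2027-04-18 through 2027-04-21 overlaps/touches 2027-04-17 through 2027-04-29 → extend to 2027-04-17 through 2027-04-29.
2027-04-19 through 2027-04-26 overlaps/touches 2027-04-17 through 2027-04-29 → extend to 2027-04-17 through 2027-04-29.
2027-04-21 through 2027-04-28 overlaps/touches 2027-04-17 through 2027-04-29 → extend to 2027-04-17 through 2027-04-29.
2027-04-23 through 2027-04-24 overlaps/touches 2027-04-17 through 2027-04-29 → extend to 2027-04-17 through 2027-04-29.

2027-04-17 through 2027-04-29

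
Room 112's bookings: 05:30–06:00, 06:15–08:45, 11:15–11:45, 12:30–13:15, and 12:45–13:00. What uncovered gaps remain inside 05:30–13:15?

The merged coverage is 05:30-06:00, 06:15-08:45, 11:15-11:45, 12:30-13:15.
Complement within 05:30-13:15: 06:00-06:15, 08:45-11:15, 11:45-12:30.

06:00-06:15, 08:45-11:15, 11:45-12:30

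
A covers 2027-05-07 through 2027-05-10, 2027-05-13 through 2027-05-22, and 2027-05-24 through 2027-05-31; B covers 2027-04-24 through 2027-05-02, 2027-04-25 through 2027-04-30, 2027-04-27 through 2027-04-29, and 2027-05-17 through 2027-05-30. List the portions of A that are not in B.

B, merged: 2027-04-24 through 2027-05-02, 2027-05-17 through 2027-05-30.
2027-05-07 through 2027-05-10: no B overlap → unchanged.
2027-05-13 through 2027-05-22 minus B → 2027-05-13 through 2027-05-16.
2027-05-24 through 2027-05-31 minus B → 2027-05-31 through 2027-05-31.

2027-05-07 through 2027-05-10, 2027-05-13 through 2027-05-16, 2027-05-31 through 2027-05-31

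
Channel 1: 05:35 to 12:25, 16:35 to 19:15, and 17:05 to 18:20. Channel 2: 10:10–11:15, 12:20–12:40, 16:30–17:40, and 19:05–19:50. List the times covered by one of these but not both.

First set merges to 05:35–12:25, 16:35–19:15.
Only in the first: 05:35–10:10, 11:15–12:20, 17:40–19:05.
Only in the second: 12:25–12:40, 16:30–16:35, 19:15–19:50.
Together these are the periods covered by exactly one.

05:35–10:10, 11:15–12:20, 12:25–12:40, 16:30–16:35, 17:40–19:05, 19:15–19:50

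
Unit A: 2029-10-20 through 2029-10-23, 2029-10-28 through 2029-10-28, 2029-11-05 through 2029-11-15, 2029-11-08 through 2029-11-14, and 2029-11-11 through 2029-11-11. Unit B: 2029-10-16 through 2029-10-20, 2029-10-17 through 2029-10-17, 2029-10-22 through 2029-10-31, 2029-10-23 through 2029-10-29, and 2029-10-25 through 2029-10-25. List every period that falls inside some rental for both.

2029-10-20 through 2029-10-20, 2029-10-22 through 2029-10-23, 2029-10-28 through 2029-10-28

A, merged: 2029-10-20 through 2029-10-23, 2029-10-28 through 2029-10-28, 2029-11-05 through 2029-11-15.
B, merged: 2029-10-16 through 2029-10-20, 2029-10-22 through 2029-10-31.
2029-10-20 through 2029-10-23 meets the second set on 2029-10-20 through 2029-10-20, 2029-10-22 through 2029-10-23.
2029-10-28 through 2029-10-28 meets the second set on 2029-10-28 through 2029-10-28.
2029-11-05 through 2029-11-15: no overlap with the second set.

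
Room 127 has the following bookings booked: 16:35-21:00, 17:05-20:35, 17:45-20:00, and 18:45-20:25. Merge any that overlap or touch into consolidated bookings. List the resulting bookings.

16:35–21:00

17:05–20:35 overlaps/touches 16:35–21:00 → extend to 16:35–21:00.
17:45–20:00 overlaps/touches 16:35–21:00 → extend to 16:35–21:00.
18:45–20:25 overlaps/touches 16:35–21:00 → extend to 16:35–21:00.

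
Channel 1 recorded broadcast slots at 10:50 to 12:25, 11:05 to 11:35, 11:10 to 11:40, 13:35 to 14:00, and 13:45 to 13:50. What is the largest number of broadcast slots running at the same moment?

Sweep endpoints in order; track running count of active intervals.
Peak of 3 reached at 11:10.

3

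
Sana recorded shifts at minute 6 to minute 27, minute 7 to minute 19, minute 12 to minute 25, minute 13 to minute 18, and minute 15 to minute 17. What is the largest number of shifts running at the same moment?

Sweep endpoints in order; track running count of active intervals.
Peak of 5 reached at minute 15.

5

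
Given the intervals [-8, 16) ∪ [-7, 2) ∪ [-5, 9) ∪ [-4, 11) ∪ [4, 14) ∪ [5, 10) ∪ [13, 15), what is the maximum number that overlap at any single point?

At 5, 5 of the intervals are simultaneously active.
No point has more.

5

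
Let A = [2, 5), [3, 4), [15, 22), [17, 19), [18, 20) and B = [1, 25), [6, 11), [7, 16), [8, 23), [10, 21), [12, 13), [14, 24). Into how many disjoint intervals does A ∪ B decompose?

1

A, merged: [2, 5), [15, 22).
B, merged: [1, 25).
A ∪ B = [1, 25).
That is 1 disjoint piece.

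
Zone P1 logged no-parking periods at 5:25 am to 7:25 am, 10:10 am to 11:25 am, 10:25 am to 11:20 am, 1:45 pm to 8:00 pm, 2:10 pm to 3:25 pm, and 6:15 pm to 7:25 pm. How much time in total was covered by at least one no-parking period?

Merged: 5:25 am-7:25 am, 10:10 am-11:25 am, 1:45 pm-8:00 pm.
Lengths: 2 h + 1 h 15 min + 6 h 15 min = 9 h 30 min.

9 h 30 min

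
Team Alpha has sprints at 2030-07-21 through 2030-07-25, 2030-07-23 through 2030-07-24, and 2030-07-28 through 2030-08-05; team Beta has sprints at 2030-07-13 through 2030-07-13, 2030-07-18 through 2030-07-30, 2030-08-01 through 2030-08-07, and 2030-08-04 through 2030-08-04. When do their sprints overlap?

Merge the first list: 2030-07-21 through 2030-07-25, 2030-07-28 through 2030-08-05.
Merge the second list: 2030-07-13 through 2030-07-13, 2030-07-18 through 2030-07-30, 2030-08-01 through 2030-08-07.
2030-07-21 through 2030-07-25 overlaps B on 2030-07-21 through 2030-07-25.
2030-07-28 through 2030-08-05 overlaps B on 2030-07-28 through 2030-07-30, 2030-08-01 through 2030-08-05.

2030-07-21 through 2030-07-25, 2030-07-28 through 2030-07-30, 2030-08-01 through 2030-08-05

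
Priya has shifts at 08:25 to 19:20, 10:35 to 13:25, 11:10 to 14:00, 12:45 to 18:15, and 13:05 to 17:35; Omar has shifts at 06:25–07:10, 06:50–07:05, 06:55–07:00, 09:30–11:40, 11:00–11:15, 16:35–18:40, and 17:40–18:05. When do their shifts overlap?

First set merges to 08:25–19:20.
Second set merges to 06:25–07:10, 09:30–11:40, 16:35–18:40.
08:25–19:20 meets the second set on 09:30–11:40, 16:35–18:40.

09:30–11:40, 16:35–18:40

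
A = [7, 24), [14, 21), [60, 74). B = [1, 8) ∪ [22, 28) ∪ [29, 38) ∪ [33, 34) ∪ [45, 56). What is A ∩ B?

[7, 8) ∪ [22, 24)

A, merged: [7, 24), [60, 74).
B, merged: [1, 8), [22, 28), [29, 38), [45, 56).
[7, 24) ∩ B → [7, 8), [22, 24).
[60, 74) meets no B interval.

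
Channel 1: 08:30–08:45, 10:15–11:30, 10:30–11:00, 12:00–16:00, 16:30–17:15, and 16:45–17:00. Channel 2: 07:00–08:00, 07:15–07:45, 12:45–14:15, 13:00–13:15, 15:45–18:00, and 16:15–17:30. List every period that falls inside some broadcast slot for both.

12:45-14:15, 15:45-16:00, 16:30-17:15

First set merges to 08:30-08:45, 10:15-11:30, 12:00-16:00, 16:30-17:15.
Second set merges to 07:00-08:00, 12:45-14:15, 15:45-18:00.
08:30-08:45 falls entirely outside B.
10:15-11:30 falls entirely outside B.
12:00-16:00 overlaps B on 12:45-14:15, 15:45-16:00.
16:30-17:15 overlaps B on 16:30-17:15.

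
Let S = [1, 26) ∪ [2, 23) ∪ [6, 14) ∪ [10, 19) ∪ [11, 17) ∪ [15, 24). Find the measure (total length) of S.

Merged: [1, 26).
Length: 25.

25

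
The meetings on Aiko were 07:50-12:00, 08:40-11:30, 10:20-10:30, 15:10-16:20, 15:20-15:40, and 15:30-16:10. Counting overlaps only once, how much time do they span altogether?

Merged: 07:50-12:00, 15:10-16:20.
Lengths: 4 h 10 min + 1 h 10 min = 5 h 20 min.

5 h 20 min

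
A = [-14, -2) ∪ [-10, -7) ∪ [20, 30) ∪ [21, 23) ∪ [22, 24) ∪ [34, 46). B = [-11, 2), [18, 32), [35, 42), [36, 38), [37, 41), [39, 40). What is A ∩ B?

[-11, -2) ∪ [20, 30) ∪ [35, 42)

Merge the first list: [-14, -2), [20, 30), [34, 46).
Merge the second list: [-11, 2), [18, 32), [35, 42).
[-14, -2) overlaps B on [-11, -2).
[20, 30) overlaps B on [20, 30).
[34, 46) overlaps B on [35, 42).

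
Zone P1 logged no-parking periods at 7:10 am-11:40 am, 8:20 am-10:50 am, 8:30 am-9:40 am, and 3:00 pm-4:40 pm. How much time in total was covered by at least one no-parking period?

6 h 10 min

Merged: 7:10 am-11:40 am, 3:00 pm-4:40 pm.
Lengths: 4 h 30 min + 1 h 40 min = 6 h 10 min.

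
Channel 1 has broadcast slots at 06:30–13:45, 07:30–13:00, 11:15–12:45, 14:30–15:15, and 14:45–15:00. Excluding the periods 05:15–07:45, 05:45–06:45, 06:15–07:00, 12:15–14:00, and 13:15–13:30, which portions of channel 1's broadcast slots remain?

A, merged: 06:30-13:45, 14:30-15:15.
B, merged: 05:15-07:45, 12:15-14:00.
06:30-13:45 \ B = 07:45-12:15.
14:30-15:15: nothing removed.

07:45-12:15, 14:30-15:15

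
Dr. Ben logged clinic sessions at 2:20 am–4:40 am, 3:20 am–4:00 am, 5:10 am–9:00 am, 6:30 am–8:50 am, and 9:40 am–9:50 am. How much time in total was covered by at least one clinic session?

Merged: 2:20 am–4:40 am, 5:10 am–9:00 am, 9:40 am–9:50 am.
Lengths: 2 h 20 min + 3 h 50 min + 10 min = 6 h 20 min.

6 h 20 min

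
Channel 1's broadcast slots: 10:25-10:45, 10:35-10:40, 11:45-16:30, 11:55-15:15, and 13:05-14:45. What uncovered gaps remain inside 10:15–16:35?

10:15-10:25, 10:45-11:45, 16:30-16:35

Covered (merged): 10:25-10:45, 11:45-16:30.
Gaps within 10:15-16:35: 10:15-10:25, 10:45-11:45, 16:30-16:35.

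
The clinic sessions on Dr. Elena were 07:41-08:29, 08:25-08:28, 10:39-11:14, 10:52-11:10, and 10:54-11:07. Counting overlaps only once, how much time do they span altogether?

Merged: 07:41–08:29, 10:39–11:14.
Lengths: 48 min + 35 min = 1 h 23 min.

1 h 23 min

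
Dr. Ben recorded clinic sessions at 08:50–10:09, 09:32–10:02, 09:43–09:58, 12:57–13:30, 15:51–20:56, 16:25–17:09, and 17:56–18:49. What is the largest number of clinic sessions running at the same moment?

At 09:43, 3 of the intervals are simultaneously active.
No point has more.

3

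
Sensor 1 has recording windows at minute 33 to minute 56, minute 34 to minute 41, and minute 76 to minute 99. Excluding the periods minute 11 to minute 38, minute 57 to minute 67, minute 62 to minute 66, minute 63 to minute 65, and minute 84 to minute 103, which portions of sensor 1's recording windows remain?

Merge the first list: minute 33 to minute 56, minute 76 to minute 99.
Merge the second list: minute 11 to minute 38, minute 57 to minute 67, minute 84 to minute 103.
minute 33 to minute 56 with B removed leaves minute 38 to minute 56.
minute 76 to minute 99 with B removed leaves minute 76 to minute 84.

minute 38 to minute 56, minute 76 to minute 84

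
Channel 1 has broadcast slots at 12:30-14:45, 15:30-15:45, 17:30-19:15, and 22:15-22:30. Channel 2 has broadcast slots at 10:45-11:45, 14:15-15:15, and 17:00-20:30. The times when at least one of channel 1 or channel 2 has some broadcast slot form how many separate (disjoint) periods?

A ∪ B = 10:45–11:45, 12:30–15:15, 15:30–15:45, 17:00–20:30, 22:15–22:30.
That is 5 disjoint pieces.

5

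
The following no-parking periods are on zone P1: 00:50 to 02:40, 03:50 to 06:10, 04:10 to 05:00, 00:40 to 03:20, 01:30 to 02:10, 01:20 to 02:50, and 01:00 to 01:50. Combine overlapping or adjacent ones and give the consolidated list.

00:40–03:20, 03:50–06:10

Sort by start: 00:40–03:20, 00:50–02:40, 01:00–01:50, 01:20–02:50, 01:30–02:10, 03:50–06:10, 04:10–05:00.
00:50–02:40 overlaps/touches 00:40–03:20 → extend to 00:40–03:20.
01:00–01:50 overlaps/touches 00:40–03:20 → extend to 00:40–03:20.
01:20–02:50 overlaps/touches 00:40–03:20 → extend to 00:40–03:20.
01:30–02:10 overlaps/touches 00:40–03:20 → extend to 00:40–03:20.
03:50–06:10 is disjoint → start new block.
04:10–05:00 overlaps/touches 03:50–06:10 → extend to 03:50–06:10.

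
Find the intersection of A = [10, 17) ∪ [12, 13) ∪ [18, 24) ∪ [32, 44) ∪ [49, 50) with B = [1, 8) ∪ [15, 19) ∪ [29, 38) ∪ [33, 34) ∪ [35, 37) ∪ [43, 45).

First set merges to [10, 17), [18, 24), [32, 44), [49, 50).
Second set merges to [1, 8), [15, 19), [29, 38), [43, 45).
[10, 17) meets the second set on [15, 17).
[18, 24) meets the second set on [18, 19).
[32, 44) meets the second set on [32, 38), [43, 44).
[49, 50): no overlap with the second set.

[15, 17) ∪ [18, 19) ∪ [32, 38) ∪ [43, 44)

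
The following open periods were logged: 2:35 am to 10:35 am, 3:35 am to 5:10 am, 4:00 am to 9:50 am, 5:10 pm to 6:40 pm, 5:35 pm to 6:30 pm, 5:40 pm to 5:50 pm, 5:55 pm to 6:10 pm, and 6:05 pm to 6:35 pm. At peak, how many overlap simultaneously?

Sweep endpoints in order; track running count of active intervals.
Peak of 4 reached at 6:05 pm.

4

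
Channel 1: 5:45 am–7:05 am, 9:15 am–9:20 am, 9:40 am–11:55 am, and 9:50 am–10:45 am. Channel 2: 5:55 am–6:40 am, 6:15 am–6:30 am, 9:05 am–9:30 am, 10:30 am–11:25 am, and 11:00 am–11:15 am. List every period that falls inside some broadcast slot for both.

5:55 am–6:40 am, 9:15 am–9:20 am, 10:30 am–11:25 am

First set merges to 5:45 am–7:05 am, 9:15 am–9:20 am, 9:40 am–11:55 am.
Second set merges to 5:55 am–6:40 am, 9:05 am–9:30 am, 10:30 am–11:25 am.
5:45 am–7:05 am meets the second set on 5:55 am–6:40 am.
9:15 am–9:20 am meets the second set on 9:15 am–9:20 am.
9:40 am–11:55 am meets the second set on 10:30 am–11:25 am.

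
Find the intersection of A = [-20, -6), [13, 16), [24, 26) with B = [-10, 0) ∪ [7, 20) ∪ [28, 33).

[-10, -6) ∪ [13, 16)

[-20, -6) ∩ B → [-10, -6).
[13, 16) ∩ B → [13, 16).
[24, 26) meets no B interval.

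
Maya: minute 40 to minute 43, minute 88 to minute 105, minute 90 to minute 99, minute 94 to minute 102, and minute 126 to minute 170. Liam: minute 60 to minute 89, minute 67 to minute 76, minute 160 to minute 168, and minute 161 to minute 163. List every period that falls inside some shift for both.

Merge the first list: minute 40 to minute 43, minute 88 to minute 105, minute 126 to minute 170.
Merge the second list: minute 60 to minute 89, minute 160 to minute 168.
minute 40 to minute 43 falls entirely outside B.
minute 88 to minute 105 overlaps B on minute 88 to minute 89.
minute 126 to minute 170 overlaps B on minute 160 to minute 168.

minute 88 to minute 89, minute 160 to minute 168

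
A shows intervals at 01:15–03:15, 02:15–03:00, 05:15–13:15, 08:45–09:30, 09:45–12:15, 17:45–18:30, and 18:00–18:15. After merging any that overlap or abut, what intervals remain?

01:15–03:15, 05:15–13:15, 17:45–18:30

02:15–03:00 overlaps/touches 01:15–03:15 → extend to 01:15–03:15.
05:15–13:15 is disjoint → start new block.
08:45–09:30 overlaps/touches 05:15–13:15 → extend to 05:15–13:15.
09:45–12:15 overlaps/touches 05:15–13:15 → extend to 05:15–13:15.
17:45–18:30 is disjoint → start new block.
18:00–18:15 overlaps/touches 17:45–18:30 → extend to 17:45–18:30.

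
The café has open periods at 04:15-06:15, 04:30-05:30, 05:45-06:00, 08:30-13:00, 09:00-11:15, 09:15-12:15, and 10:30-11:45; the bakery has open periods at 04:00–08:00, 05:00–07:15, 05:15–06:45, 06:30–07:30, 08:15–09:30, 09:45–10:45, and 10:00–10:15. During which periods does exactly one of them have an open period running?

04:00–04:15, 06:15–08:00, 08:15–08:30, 09:30–09:45, 10:45–13:00

First set merges to 04:15–06:15, 08:30–13:00.
Second set merges to 04:00–08:00, 08:15–09:30, 09:45–10:45.
Only in the first: 09:30–09:45, 10:45–13:00.
Only in the second: 04:00–04:15, 06:15–08:00, 08:15–08:30.
Together these are the periods covered by exactly one.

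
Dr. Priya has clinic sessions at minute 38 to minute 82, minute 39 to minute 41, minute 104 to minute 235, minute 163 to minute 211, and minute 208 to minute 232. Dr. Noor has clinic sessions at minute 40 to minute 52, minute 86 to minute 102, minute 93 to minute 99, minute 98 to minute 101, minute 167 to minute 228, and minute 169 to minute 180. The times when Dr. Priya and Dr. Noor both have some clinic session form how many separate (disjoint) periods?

A, merged: minute 38 to minute 82, minute 104 to minute 235.
B, merged: minute 40 to minute 52, minute 86 to minute 102, minute 167 to minute 228.
A ∩ B = minute 40 to minute 52, minute 167 to minute 228.
That is 2 disjoint pieces.

2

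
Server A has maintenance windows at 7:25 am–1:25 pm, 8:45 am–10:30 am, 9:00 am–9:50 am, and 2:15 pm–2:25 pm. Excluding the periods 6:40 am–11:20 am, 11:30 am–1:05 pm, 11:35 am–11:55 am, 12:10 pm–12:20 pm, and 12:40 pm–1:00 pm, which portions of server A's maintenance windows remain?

Merge the first list: 7:25 am-1:25 pm, 2:15 pm-2:25 pm.
Merge the second list: 6:40 am-11:20 am, 11:30 am-1:05 pm.
7:25 am-1:25 pm with B removed leaves 11:20 am-11:30 am, 1:05 pm-1:25 pm.
2:15 pm-2:25 pm is untouched.

11:20 am-11:30 am, 1:05 pm-1:25 pm, 2:15 pm-2:25 pm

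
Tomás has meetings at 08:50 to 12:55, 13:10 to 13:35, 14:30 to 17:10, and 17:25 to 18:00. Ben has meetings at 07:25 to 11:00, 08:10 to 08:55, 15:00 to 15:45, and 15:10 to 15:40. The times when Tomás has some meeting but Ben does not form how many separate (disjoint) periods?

Merge the second list: 07:25–11:00, 15:00–15:45.
A \ B = 11:00–12:55, 13:10–13:35, 14:30–15:00, 15:45–17:10, 17:25–18:00.
That is 5 disjoint pieces.

5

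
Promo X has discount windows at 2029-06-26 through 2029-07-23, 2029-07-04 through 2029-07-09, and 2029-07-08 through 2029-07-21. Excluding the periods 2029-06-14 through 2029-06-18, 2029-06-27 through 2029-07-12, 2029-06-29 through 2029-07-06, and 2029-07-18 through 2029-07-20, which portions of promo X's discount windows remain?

2029-06-26 through 2029-06-26, 2029-07-13 through 2029-07-17, 2029-07-21 through 2029-07-23

A, merged: 2029-06-26 through 2029-07-23.
B, merged: 2029-06-14 through 2029-06-18, 2029-06-27 through 2029-07-12, 2029-07-18 through 2029-07-20.
2029-06-26 through 2029-07-23 with B removed leaves 2029-06-26 through 2029-06-26, 2029-07-13 through 2029-07-17, 2029-07-21 through 2029-07-23.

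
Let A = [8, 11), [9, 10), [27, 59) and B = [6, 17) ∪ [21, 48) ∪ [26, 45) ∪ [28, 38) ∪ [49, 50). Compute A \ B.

[48, 49) ∪ [50, 59)

First set merges to [8, 11), [27, 59).
Second set merges to [6, 17), [21, 48), [49, 50).
[8, 11): fully covered by B → removed.
[27, 59) minus B → [48, 49), [50, 59).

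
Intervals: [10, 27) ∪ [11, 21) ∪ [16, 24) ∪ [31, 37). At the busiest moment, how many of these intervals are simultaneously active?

At 16, 3 of the intervals are simultaneously active.
No point has more.

3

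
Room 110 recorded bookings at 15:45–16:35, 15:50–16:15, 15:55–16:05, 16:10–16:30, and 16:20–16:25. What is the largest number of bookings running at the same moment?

At 15:55, 3 of the intervals are simultaneously active.
No point has more.

3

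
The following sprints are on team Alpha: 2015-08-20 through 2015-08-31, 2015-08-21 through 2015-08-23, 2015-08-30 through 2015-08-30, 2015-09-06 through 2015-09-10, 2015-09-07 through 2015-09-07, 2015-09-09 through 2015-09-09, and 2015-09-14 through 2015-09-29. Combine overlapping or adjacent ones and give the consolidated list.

2015-08-20 through 2015-08-31, 2015-09-06 through 2015-09-10, 2015-09-14 through 2015-09-29

2015-08-21 through 2015-08-23 overlaps/touches 2015-08-20 through 2015-08-31 → extend to 2015-08-20 through 2015-08-31.
2015-08-30 through 2015-08-30 overlaps/touches 2015-08-20 through 2015-08-31 → extend to 2015-08-20 through 2015-08-31.
2015-09-06 through 2015-09-10 is disjoint → start new block.
2015-09-07 through 2015-09-07 overlaps/touches 2015-09-06 through 2015-09-10 → extend to 2015-09-06 through 2015-09-10.
2015-09-09 through 2015-09-09 overlaps/touches 2015-09-06 through 2015-09-10 → extend to 2015-09-06 through 2015-09-10.
2015-09-14 through 2015-09-29 is disjoint → start new block.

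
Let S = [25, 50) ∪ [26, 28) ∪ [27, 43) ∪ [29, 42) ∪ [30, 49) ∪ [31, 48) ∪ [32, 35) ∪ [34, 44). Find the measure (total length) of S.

25

Merged: [25, 50).
Length: 25.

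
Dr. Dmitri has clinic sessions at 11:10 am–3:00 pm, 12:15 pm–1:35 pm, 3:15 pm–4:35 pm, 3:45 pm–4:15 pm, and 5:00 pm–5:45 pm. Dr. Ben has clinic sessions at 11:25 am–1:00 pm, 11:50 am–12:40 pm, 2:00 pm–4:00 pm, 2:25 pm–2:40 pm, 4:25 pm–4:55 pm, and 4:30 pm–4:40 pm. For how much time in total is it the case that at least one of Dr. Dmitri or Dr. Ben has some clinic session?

A, merged: 11:10 am-3:00 pm, 3:15 pm-4:35 pm, 5:00 pm-5:45 pm.
B, merged: 11:25 am-1:00 pm, 2:00 pm-4:00 pm, 4:25 pm-4:55 pm.
A ∪ B = 11:10 am-4:55 pm, 5:00 pm-5:45 pm.
Total: 5 h 45 min + 45 min = 6 h 30 min.

6 h 30 min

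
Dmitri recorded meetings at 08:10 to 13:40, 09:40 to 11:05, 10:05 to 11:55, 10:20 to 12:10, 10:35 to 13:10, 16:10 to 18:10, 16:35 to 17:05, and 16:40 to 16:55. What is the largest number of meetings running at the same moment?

Sweep endpoints in order; track running count of active intervals.
Peak of 5 reached at 10:35.

5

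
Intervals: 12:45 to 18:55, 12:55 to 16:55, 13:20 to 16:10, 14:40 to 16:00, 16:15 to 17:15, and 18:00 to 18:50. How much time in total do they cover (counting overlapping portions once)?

6 h 10 min

Merged: 12:45–18:55.
Length: 6 h 10 min.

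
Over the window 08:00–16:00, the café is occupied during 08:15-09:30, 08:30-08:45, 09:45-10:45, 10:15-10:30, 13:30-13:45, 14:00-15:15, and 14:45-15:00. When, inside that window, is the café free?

Covered (merged): 08:15-09:30, 09:45-10:45, 13:30-13:45, 14:00-15:15.
Complement within 08:00-16:00: 08:00-08:15, 09:30-09:45, 10:45-13:30, 13:45-14:00, 15:15-16:00.

08:00-08:15, 09:30-09:45, 10:45-13:30, 13:45-14:00, 15:15-16:00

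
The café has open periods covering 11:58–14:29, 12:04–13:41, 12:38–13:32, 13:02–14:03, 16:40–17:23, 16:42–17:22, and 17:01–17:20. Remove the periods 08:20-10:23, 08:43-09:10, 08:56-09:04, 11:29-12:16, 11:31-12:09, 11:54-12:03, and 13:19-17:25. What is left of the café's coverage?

Merge the first list: 11:58-14:29, 16:40-17:23.
Merge the second list: 08:20-10:23, 11:29-12:16, 13:19-17:25.
11:58-14:29 \ B = 12:16-13:19.
16:40-17:23: entirely removed.

12:16-13:19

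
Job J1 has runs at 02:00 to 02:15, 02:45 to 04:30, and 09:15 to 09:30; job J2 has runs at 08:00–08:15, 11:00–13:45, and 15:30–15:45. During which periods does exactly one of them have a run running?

02:00-02:15, 02:45-04:30, 08:00-08:15, 09:15-09:30, 11:00-13:45, 15:30-15:45

Only in the first: 02:00-02:15, 02:45-04:30, 09:15-09:30.
Only in the second: 08:00-08:15, 11:00-13:45, 15:30-15:45.
Together these are the periods covered by exactly one.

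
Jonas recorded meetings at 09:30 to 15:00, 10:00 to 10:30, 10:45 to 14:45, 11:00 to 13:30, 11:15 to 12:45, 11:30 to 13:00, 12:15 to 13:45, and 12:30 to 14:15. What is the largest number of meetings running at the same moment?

Walk the sorted start/end points keeping a running depth.
The depth first hits 7 at 12:30.

7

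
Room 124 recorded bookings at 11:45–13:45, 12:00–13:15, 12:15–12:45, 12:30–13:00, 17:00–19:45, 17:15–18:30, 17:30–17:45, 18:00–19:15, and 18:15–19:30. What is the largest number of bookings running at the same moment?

Walk the sorted start/end points keeping a running depth.
The depth first hits 4 at 12:30.

4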